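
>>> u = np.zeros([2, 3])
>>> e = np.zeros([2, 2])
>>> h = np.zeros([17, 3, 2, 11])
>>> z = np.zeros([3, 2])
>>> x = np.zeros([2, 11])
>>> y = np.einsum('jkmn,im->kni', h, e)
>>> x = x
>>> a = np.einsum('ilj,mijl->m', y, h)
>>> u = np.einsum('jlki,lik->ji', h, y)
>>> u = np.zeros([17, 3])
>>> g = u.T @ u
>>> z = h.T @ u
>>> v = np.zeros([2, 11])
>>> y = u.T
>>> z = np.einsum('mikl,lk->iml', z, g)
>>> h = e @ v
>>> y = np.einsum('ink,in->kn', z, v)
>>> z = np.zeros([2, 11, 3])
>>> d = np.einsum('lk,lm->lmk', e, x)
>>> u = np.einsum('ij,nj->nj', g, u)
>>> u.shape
(17, 3)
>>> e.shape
(2, 2)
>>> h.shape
(2, 11)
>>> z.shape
(2, 11, 3)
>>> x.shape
(2, 11)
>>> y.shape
(3, 11)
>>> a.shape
(17,)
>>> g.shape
(3, 3)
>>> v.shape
(2, 11)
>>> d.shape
(2, 11, 2)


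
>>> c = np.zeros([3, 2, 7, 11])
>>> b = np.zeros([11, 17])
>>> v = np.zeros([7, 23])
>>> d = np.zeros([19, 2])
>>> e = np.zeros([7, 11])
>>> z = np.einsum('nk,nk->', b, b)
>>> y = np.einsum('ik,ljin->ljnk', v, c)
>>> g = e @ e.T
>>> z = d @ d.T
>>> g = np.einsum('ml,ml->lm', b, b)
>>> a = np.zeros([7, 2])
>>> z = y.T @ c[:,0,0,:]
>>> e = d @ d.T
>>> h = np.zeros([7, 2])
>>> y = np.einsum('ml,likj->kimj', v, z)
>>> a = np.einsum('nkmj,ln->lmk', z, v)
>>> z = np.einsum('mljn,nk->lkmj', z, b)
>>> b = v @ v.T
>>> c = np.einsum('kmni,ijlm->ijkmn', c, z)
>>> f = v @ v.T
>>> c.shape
(11, 17, 3, 2, 7)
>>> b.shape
(7, 7)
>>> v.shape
(7, 23)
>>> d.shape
(19, 2)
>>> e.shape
(19, 19)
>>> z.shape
(11, 17, 23, 2)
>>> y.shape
(2, 11, 7, 11)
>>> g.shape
(17, 11)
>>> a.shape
(7, 2, 11)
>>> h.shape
(7, 2)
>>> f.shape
(7, 7)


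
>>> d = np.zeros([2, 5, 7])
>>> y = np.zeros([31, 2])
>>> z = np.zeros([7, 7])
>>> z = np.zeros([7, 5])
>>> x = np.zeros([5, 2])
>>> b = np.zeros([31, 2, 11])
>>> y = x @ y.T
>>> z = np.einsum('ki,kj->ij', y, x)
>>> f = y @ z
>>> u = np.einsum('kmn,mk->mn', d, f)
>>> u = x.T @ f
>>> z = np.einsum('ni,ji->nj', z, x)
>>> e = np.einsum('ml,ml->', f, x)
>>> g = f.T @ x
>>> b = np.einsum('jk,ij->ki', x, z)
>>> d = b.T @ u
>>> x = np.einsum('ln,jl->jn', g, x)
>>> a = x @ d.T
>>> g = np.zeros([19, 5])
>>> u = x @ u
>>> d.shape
(31, 2)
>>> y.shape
(5, 31)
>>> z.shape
(31, 5)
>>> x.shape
(5, 2)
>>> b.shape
(2, 31)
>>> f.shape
(5, 2)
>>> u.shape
(5, 2)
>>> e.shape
()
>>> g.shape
(19, 5)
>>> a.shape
(5, 31)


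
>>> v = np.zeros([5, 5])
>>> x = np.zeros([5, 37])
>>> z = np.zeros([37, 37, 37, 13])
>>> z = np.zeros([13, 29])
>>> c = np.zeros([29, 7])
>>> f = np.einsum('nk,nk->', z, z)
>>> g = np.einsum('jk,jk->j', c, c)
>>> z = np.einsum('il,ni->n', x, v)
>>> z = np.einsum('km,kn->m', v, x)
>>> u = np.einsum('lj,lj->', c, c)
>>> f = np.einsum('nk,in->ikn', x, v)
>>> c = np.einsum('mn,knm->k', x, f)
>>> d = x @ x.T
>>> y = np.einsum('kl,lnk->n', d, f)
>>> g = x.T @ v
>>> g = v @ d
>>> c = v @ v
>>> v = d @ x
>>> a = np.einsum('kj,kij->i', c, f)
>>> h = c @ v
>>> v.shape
(5, 37)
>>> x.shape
(5, 37)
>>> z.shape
(5,)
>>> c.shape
(5, 5)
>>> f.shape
(5, 37, 5)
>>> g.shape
(5, 5)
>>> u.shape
()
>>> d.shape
(5, 5)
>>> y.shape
(37,)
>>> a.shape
(37,)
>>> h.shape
(5, 37)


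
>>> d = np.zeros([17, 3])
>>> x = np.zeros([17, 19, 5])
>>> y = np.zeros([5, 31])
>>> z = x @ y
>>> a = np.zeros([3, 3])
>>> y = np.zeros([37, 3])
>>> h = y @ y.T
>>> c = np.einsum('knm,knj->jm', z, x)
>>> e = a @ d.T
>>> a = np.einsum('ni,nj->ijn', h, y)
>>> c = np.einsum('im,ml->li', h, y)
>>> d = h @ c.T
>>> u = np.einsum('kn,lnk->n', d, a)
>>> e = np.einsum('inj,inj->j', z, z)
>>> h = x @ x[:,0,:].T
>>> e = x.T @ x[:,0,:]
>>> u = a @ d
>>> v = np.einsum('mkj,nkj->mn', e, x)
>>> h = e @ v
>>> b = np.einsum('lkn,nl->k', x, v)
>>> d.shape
(37, 3)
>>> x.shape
(17, 19, 5)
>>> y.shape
(37, 3)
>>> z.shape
(17, 19, 31)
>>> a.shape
(37, 3, 37)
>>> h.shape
(5, 19, 17)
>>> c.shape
(3, 37)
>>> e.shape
(5, 19, 5)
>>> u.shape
(37, 3, 3)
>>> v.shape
(5, 17)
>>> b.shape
(19,)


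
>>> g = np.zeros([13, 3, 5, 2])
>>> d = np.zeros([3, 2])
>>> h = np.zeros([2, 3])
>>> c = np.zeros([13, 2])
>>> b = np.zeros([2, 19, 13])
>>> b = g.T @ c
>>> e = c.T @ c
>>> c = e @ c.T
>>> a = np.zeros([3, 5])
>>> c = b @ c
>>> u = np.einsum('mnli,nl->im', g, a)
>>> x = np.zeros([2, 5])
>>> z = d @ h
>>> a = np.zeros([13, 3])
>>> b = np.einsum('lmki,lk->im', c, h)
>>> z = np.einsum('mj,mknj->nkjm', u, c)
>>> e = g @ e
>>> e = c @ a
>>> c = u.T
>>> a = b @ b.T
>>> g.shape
(13, 3, 5, 2)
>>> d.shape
(3, 2)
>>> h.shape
(2, 3)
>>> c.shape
(13, 2)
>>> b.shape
(13, 5)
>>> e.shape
(2, 5, 3, 3)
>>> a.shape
(13, 13)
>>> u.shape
(2, 13)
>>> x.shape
(2, 5)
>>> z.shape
(3, 5, 13, 2)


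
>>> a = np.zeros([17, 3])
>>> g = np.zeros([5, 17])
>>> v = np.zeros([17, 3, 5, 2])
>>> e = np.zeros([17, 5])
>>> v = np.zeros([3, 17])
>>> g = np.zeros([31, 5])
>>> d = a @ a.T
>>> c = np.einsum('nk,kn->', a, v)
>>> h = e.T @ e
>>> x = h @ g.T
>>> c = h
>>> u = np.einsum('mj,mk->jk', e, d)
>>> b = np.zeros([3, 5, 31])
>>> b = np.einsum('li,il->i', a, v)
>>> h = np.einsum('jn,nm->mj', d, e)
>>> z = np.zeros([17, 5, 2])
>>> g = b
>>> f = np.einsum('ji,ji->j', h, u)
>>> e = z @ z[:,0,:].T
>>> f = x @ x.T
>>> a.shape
(17, 3)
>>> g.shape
(3,)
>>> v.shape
(3, 17)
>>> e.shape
(17, 5, 17)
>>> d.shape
(17, 17)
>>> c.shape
(5, 5)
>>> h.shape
(5, 17)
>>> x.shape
(5, 31)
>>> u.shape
(5, 17)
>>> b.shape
(3,)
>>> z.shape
(17, 5, 2)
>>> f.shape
(5, 5)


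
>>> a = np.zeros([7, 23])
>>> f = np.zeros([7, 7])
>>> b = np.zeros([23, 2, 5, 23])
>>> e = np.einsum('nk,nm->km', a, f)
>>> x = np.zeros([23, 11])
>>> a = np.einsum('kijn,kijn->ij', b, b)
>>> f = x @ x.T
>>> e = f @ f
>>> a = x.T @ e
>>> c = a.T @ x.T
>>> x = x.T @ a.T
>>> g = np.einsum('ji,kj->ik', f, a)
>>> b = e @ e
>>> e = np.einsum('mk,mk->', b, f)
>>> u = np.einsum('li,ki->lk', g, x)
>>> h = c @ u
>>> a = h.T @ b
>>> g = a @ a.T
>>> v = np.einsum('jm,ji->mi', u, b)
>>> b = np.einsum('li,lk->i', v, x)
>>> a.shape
(11, 23)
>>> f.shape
(23, 23)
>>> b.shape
(23,)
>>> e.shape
()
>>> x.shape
(11, 11)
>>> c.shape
(23, 23)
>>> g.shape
(11, 11)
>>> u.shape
(23, 11)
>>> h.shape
(23, 11)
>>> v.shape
(11, 23)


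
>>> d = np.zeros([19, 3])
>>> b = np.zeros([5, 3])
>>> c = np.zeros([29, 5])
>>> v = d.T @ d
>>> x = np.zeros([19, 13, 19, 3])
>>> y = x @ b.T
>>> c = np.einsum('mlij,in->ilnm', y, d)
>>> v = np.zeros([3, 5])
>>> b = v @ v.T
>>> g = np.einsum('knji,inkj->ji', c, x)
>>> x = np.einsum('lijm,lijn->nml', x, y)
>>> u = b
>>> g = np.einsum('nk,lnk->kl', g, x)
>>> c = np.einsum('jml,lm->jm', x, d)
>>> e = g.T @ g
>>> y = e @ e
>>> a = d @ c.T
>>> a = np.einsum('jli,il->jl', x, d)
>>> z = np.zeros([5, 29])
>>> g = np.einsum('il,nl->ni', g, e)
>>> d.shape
(19, 3)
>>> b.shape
(3, 3)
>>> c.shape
(5, 3)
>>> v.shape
(3, 5)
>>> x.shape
(5, 3, 19)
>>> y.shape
(5, 5)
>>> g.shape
(5, 19)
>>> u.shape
(3, 3)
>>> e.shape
(5, 5)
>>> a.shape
(5, 3)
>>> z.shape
(5, 29)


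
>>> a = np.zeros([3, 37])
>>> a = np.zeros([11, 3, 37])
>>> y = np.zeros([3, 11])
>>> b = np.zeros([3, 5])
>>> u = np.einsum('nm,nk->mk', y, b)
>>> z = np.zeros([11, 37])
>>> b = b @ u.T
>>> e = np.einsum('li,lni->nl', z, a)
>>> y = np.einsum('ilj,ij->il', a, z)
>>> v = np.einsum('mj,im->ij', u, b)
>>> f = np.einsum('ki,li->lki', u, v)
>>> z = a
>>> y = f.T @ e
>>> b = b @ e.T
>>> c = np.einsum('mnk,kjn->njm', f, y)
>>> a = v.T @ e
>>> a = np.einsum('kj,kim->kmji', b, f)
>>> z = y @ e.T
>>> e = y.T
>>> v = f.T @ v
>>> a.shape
(3, 5, 3, 11)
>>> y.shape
(5, 11, 11)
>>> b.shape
(3, 3)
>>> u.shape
(11, 5)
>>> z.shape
(5, 11, 3)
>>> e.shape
(11, 11, 5)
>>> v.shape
(5, 11, 5)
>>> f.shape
(3, 11, 5)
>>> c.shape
(11, 11, 3)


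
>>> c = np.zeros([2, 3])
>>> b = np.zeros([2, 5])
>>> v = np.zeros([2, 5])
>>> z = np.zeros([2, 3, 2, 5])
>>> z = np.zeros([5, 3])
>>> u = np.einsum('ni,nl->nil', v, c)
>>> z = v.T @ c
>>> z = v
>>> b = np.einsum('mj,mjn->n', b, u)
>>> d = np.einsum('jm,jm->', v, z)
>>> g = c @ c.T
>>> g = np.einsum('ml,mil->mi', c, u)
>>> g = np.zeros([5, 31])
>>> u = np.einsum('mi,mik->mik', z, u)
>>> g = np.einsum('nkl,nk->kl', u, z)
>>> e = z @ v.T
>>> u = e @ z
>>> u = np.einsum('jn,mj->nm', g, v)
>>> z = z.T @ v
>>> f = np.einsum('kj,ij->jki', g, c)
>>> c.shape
(2, 3)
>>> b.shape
(3,)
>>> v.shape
(2, 5)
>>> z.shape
(5, 5)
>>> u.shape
(3, 2)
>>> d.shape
()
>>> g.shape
(5, 3)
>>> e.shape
(2, 2)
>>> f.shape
(3, 5, 2)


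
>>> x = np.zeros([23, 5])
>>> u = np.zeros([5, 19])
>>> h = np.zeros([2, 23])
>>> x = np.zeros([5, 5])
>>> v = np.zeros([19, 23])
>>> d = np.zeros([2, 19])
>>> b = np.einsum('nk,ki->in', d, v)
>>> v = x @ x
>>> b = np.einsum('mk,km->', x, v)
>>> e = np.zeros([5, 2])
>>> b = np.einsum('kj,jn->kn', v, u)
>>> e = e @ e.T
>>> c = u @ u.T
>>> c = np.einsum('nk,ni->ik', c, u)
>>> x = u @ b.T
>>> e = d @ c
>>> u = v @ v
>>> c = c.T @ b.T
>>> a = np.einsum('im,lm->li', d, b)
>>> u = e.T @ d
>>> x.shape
(5, 5)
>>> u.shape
(5, 19)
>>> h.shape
(2, 23)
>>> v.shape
(5, 5)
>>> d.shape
(2, 19)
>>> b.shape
(5, 19)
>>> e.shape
(2, 5)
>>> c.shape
(5, 5)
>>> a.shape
(5, 2)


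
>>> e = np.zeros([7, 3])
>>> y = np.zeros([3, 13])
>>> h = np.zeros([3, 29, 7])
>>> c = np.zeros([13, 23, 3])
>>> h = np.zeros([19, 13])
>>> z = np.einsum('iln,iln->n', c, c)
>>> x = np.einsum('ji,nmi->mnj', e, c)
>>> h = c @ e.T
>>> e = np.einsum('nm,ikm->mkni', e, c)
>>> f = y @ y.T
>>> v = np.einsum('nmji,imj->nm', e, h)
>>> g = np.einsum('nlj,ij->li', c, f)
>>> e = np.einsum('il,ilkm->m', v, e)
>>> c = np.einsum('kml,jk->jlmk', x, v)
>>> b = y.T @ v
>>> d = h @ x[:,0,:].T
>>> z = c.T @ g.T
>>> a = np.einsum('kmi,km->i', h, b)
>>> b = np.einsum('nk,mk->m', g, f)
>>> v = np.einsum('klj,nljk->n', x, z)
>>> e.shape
(13,)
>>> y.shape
(3, 13)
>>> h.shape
(13, 23, 7)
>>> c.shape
(3, 7, 13, 23)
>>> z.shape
(23, 13, 7, 23)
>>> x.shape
(23, 13, 7)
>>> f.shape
(3, 3)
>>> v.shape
(23,)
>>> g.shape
(23, 3)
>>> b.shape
(3,)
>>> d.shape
(13, 23, 23)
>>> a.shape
(7,)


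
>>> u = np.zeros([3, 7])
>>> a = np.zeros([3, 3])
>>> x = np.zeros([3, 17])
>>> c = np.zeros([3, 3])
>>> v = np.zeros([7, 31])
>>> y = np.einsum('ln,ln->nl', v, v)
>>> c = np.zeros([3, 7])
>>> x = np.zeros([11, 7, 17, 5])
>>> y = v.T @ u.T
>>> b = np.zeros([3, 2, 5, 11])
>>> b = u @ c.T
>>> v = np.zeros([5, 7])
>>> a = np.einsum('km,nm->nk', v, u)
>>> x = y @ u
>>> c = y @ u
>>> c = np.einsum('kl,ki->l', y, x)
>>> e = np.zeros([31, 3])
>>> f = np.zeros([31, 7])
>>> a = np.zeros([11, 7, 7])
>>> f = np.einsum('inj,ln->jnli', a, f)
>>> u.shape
(3, 7)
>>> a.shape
(11, 7, 7)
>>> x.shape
(31, 7)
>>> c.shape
(3,)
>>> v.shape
(5, 7)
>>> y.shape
(31, 3)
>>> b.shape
(3, 3)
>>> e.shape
(31, 3)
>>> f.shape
(7, 7, 31, 11)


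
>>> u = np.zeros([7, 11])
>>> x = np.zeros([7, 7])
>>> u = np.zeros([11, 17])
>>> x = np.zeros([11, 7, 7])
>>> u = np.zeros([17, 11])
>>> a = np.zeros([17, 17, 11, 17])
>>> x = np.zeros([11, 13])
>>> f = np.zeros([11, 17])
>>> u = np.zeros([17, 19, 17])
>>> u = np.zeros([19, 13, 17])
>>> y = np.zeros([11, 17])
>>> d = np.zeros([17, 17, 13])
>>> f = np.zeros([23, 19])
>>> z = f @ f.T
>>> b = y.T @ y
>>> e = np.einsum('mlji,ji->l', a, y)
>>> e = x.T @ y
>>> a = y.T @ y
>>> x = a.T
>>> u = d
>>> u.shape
(17, 17, 13)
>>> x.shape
(17, 17)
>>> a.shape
(17, 17)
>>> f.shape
(23, 19)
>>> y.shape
(11, 17)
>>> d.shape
(17, 17, 13)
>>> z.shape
(23, 23)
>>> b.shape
(17, 17)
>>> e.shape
(13, 17)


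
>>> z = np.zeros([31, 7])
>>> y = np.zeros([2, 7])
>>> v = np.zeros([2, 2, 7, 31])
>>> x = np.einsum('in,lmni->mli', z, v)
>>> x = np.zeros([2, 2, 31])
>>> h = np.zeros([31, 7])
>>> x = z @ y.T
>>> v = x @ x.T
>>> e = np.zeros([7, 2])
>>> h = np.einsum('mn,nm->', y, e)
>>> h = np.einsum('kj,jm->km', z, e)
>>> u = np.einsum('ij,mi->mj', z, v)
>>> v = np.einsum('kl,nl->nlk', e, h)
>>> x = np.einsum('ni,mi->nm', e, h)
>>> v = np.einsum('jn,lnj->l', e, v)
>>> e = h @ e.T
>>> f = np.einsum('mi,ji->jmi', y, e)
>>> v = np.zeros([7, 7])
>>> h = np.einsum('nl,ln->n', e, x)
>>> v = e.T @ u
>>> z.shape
(31, 7)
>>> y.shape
(2, 7)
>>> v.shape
(7, 7)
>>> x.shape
(7, 31)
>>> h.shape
(31,)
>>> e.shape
(31, 7)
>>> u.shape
(31, 7)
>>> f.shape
(31, 2, 7)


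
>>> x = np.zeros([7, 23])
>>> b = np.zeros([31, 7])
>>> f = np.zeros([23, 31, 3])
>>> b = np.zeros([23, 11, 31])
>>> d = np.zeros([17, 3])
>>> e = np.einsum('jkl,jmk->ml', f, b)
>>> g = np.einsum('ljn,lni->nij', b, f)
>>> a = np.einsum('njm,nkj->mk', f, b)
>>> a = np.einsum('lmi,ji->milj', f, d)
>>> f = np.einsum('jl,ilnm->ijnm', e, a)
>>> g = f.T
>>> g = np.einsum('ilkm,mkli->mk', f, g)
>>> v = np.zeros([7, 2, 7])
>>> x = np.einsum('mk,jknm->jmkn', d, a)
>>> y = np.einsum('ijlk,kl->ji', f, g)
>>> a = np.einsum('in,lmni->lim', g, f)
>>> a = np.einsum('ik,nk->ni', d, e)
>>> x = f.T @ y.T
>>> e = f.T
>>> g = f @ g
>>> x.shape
(17, 23, 11, 11)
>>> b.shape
(23, 11, 31)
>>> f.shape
(31, 11, 23, 17)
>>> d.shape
(17, 3)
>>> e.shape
(17, 23, 11, 31)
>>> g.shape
(31, 11, 23, 23)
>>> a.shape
(11, 17)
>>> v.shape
(7, 2, 7)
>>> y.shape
(11, 31)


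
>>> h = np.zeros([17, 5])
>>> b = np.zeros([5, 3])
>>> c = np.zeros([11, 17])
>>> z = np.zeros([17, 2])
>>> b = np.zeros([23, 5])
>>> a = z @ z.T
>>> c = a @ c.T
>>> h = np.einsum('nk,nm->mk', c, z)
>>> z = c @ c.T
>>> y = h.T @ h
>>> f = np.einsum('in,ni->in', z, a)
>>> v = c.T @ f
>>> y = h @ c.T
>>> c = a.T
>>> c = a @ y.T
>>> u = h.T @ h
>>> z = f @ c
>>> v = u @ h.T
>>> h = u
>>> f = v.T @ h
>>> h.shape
(11, 11)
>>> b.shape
(23, 5)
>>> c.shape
(17, 2)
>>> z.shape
(17, 2)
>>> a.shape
(17, 17)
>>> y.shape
(2, 17)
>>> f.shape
(2, 11)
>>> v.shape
(11, 2)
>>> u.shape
(11, 11)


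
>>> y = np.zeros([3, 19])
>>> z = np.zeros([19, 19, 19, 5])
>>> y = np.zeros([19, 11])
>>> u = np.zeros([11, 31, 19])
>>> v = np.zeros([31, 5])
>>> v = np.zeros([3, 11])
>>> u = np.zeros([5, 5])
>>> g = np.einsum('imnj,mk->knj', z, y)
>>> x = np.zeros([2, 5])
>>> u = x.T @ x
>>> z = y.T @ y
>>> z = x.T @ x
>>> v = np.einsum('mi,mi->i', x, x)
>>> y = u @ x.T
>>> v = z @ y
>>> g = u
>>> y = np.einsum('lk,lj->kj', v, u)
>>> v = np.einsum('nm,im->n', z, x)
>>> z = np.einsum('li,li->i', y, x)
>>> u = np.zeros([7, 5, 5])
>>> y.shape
(2, 5)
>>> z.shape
(5,)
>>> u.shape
(7, 5, 5)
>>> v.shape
(5,)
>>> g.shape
(5, 5)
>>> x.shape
(2, 5)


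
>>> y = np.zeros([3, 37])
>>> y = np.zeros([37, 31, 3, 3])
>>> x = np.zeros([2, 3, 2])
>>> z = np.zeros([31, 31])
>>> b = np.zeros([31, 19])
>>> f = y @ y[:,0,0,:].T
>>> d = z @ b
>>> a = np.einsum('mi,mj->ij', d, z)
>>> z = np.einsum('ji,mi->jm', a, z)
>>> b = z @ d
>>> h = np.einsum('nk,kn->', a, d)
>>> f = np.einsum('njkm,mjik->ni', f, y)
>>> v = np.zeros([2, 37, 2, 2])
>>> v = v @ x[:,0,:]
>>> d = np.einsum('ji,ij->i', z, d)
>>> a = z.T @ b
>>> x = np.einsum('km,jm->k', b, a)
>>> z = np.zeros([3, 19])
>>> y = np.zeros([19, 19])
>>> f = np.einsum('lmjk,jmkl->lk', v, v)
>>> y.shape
(19, 19)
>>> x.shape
(19,)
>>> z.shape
(3, 19)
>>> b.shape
(19, 19)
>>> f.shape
(2, 2)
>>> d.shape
(31,)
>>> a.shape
(31, 19)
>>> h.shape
()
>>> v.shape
(2, 37, 2, 2)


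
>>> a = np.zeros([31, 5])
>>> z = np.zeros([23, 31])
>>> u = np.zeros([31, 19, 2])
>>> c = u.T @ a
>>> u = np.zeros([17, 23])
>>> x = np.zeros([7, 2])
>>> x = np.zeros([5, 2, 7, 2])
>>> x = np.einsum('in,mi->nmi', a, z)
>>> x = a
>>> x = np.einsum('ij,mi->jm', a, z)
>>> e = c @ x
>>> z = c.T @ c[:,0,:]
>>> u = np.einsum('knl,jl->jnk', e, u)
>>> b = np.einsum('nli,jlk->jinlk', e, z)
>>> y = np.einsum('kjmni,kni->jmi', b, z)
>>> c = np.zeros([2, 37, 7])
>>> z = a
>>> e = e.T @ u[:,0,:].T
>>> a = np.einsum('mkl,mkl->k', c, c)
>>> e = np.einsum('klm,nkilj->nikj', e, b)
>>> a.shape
(37,)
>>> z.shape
(31, 5)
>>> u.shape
(17, 19, 2)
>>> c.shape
(2, 37, 7)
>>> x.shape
(5, 23)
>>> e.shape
(5, 2, 23, 5)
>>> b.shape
(5, 23, 2, 19, 5)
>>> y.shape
(23, 2, 5)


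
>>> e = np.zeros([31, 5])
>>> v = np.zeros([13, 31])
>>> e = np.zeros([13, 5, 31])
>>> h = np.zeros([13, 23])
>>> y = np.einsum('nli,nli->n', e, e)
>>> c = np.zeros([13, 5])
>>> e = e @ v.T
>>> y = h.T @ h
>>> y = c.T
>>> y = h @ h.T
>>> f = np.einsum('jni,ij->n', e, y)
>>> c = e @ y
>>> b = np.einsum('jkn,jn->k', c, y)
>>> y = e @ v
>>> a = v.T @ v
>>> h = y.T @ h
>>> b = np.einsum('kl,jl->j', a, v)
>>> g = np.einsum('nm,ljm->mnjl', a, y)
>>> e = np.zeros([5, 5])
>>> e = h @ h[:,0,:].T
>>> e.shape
(31, 5, 31)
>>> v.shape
(13, 31)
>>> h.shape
(31, 5, 23)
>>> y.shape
(13, 5, 31)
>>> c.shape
(13, 5, 13)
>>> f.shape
(5,)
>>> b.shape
(13,)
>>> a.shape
(31, 31)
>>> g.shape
(31, 31, 5, 13)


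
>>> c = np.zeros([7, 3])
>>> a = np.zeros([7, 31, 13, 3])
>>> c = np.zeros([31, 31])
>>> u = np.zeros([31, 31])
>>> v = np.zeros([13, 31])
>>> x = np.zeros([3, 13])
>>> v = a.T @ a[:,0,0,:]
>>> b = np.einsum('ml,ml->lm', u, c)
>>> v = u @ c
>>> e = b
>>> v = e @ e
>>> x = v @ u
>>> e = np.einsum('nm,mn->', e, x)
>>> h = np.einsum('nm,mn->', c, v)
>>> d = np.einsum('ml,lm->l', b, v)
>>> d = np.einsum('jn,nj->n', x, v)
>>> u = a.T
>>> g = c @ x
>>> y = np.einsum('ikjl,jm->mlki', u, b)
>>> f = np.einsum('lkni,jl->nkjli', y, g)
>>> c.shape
(31, 31)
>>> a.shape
(7, 31, 13, 3)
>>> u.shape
(3, 13, 31, 7)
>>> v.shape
(31, 31)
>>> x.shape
(31, 31)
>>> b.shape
(31, 31)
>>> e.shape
()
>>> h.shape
()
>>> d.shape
(31,)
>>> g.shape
(31, 31)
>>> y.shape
(31, 7, 13, 3)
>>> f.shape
(13, 7, 31, 31, 3)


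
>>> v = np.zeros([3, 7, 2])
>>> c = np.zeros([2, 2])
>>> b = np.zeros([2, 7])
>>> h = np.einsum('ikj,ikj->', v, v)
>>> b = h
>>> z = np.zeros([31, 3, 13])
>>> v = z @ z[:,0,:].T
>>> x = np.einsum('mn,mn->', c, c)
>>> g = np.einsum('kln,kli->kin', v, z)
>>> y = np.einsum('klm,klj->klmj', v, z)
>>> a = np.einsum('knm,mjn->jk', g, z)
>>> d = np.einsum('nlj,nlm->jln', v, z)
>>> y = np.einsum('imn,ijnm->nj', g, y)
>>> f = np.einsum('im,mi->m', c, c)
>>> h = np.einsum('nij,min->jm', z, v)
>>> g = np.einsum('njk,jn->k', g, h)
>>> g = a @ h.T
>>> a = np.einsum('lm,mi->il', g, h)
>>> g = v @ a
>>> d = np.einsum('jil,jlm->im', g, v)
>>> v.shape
(31, 3, 31)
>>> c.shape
(2, 2)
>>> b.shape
()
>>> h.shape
(13, 31)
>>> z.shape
(31, 3, 13)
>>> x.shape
()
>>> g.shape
(31, 3, 3)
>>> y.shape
(31, 3)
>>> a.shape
(31, 3)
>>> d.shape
(3, 31)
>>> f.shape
(2,)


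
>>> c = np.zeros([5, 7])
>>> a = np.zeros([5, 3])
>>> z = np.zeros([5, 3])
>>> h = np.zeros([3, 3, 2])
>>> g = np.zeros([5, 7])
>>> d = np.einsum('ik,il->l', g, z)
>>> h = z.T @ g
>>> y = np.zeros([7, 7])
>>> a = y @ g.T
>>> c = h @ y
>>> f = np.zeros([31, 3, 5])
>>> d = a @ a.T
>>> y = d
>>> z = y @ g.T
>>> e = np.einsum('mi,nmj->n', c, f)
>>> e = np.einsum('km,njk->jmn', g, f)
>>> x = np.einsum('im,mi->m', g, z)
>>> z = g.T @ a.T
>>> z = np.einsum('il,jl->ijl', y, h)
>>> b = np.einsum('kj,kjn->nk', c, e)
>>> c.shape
(3, 7)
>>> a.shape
(7, 5)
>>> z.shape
(7, 3, 7)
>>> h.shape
(3, 7)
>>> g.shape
(5, 7)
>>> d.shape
(7, 7)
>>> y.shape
(7, 7)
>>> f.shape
(31, 3, 5)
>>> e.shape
(3, 7, 31)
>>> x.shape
(7,)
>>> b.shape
(31, 3)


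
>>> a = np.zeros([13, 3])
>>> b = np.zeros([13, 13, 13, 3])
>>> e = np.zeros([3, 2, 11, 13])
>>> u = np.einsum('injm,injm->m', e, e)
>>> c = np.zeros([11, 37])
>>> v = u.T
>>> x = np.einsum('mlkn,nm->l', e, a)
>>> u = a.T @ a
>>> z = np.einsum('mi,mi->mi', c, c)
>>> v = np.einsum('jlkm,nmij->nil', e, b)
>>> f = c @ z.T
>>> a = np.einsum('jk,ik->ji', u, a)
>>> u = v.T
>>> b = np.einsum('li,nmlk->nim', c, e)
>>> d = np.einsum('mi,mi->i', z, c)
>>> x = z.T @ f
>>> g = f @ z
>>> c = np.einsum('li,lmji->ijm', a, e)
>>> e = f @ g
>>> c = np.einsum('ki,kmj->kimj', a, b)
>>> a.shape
(3, 13)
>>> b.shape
(3, 37, 2)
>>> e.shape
(11, 37)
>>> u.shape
(2, 13, 13)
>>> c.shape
(3, 13, 37, 2)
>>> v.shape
(13, 13, 2)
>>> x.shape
(37, 11)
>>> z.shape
(11, 37)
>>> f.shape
(11, 11)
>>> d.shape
(37,)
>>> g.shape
(11, 37)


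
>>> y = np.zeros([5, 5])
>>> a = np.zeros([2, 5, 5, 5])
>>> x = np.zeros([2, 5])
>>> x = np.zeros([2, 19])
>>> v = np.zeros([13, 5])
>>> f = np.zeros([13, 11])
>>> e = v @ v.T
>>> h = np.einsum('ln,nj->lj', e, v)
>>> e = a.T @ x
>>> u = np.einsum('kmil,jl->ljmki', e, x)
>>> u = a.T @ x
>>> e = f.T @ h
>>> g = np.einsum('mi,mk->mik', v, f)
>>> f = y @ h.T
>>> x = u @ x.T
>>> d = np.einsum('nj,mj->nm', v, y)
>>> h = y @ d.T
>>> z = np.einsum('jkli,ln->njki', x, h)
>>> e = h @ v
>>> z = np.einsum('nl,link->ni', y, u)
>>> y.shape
(5, 5)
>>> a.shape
(2, 5, 5, 5)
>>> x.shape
(5, 5, 5, 2)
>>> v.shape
(13, 5)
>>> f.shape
(5, 13)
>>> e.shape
(5, 5)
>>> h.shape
(5, 13)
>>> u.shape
(5, 5, 5, 19)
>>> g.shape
(13, 5, 11)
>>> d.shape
(13, 5)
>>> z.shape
(5, 5)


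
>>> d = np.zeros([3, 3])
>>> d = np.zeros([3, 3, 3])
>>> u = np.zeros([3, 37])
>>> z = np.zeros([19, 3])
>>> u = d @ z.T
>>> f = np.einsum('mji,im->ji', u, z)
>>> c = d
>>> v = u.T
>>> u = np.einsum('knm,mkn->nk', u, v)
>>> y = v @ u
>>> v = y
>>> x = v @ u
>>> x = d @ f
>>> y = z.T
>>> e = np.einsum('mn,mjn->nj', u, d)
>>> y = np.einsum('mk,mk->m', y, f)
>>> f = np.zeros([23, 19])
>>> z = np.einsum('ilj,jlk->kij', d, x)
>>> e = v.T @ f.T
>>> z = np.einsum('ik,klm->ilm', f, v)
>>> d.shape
(3, 3, 3)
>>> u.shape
(3, 3)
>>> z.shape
(23, 3, 3)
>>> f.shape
(23, 19)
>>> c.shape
(3, 3, 3)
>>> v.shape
(19, 3, 3)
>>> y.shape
(3,)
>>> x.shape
(3, 3, 19)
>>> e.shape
(3, 3, 23)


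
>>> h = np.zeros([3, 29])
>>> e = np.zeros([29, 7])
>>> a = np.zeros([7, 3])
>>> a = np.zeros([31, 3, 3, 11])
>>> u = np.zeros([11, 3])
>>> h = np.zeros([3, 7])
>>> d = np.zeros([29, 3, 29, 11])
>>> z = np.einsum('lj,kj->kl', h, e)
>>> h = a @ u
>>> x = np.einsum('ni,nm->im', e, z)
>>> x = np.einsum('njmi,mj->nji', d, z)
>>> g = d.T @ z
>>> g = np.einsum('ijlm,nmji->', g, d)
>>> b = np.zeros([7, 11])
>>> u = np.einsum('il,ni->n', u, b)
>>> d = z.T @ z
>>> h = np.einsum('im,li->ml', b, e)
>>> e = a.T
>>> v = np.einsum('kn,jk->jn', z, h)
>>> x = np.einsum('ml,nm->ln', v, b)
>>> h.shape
(11, 29)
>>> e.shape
(11, 3, 3, 31)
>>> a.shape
(31, 3, 3, 11)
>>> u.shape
(7,)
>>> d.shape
(3, 3)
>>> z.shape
(29, 3)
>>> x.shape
(3, 7)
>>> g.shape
()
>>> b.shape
(7, 11)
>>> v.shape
(11, 3)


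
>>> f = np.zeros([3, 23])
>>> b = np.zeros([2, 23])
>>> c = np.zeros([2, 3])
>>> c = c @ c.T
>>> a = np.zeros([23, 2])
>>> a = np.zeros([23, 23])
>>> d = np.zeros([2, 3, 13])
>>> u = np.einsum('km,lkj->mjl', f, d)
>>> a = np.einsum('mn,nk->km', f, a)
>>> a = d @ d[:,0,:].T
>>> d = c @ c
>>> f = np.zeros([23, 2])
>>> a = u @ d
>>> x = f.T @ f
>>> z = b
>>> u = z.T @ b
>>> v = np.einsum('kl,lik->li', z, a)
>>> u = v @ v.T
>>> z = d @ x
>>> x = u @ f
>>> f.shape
(23, 2)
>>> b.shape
(2, 23)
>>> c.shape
(2, 2)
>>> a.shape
(23, 13, 2)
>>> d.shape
(2, 2)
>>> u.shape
(23, 23)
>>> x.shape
(23, 2)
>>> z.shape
(2, 2)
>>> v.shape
(23, 13)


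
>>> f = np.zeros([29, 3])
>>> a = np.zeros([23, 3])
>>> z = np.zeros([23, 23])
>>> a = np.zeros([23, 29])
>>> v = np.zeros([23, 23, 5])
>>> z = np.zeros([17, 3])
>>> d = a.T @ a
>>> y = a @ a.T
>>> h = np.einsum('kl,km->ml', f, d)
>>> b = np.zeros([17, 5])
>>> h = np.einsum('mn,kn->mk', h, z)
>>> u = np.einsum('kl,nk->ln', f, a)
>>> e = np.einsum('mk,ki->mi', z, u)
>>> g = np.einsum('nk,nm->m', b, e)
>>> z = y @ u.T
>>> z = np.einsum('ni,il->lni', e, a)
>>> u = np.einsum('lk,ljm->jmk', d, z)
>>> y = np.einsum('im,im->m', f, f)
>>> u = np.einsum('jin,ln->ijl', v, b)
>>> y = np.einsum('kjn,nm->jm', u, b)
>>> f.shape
(29, 3)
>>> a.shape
(23, 29)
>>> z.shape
(29, 17, 23)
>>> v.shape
(23, 23, 5)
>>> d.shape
(29, 29)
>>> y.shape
(23, 5)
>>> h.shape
(29, 17)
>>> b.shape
(17, 5)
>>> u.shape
(23, 23, 17)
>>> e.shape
(17, 23)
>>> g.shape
(23,)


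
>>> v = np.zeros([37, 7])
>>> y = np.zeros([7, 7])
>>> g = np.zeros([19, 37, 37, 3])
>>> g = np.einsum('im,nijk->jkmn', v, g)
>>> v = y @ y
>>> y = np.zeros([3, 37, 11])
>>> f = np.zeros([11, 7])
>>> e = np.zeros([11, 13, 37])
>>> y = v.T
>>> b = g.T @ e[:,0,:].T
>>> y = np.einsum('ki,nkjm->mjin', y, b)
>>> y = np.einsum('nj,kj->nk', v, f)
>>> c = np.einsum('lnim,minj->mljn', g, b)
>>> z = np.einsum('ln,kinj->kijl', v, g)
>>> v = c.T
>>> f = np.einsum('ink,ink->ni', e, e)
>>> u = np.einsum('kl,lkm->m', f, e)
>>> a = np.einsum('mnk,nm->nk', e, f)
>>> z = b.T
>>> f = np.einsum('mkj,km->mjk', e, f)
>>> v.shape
(3, 11, 37, 19)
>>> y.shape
(7, 11)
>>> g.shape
(37, 3, 7, 19)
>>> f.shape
(11, 37, 13)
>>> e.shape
(11, 13, 37)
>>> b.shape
(19, 7, 3, 11)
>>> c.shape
(19, 37, 11, 3)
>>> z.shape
(11, 3, 7, 19)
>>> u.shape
(37,)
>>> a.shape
(13, 37)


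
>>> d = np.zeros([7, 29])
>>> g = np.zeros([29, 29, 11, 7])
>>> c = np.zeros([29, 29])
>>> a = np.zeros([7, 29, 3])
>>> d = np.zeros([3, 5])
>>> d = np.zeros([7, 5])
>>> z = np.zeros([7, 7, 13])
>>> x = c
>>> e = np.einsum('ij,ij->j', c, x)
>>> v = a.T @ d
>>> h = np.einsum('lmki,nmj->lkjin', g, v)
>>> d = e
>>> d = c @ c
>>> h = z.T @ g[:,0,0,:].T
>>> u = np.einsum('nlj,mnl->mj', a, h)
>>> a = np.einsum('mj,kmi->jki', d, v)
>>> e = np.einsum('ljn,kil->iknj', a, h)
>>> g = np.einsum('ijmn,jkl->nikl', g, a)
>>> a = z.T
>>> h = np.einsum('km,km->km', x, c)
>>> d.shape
(29, 29)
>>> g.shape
(7, 29, 3, 5)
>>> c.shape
(29, 29)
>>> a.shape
(13, 7, 7)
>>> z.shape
(7, 7, 13)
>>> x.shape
(29, 29)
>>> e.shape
(7, 13, 5, 3)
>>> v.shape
(3, 29, 5)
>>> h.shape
(29, 29)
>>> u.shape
(13, 3)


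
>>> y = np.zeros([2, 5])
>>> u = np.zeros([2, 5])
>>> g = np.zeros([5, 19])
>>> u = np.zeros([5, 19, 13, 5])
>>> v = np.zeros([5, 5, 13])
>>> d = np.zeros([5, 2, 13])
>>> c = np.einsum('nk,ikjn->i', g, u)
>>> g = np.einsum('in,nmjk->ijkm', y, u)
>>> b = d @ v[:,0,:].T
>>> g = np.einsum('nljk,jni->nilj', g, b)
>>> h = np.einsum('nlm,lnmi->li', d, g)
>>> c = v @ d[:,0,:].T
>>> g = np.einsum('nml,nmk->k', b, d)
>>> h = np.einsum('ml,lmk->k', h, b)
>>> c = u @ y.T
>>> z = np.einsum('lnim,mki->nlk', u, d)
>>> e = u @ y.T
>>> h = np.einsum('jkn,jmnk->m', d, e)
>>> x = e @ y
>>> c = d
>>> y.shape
(2, 5)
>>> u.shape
(5, 19, 13, 5)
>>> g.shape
(13,)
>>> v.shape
(5, 5, 13)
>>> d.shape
(5, 2, 13)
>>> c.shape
(5, 2, 13)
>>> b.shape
(5, 2, 5)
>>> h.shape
(19,)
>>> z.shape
(19, 5, 2)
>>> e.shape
(5, 19, 13, 2)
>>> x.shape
(5, 19, 13, 5)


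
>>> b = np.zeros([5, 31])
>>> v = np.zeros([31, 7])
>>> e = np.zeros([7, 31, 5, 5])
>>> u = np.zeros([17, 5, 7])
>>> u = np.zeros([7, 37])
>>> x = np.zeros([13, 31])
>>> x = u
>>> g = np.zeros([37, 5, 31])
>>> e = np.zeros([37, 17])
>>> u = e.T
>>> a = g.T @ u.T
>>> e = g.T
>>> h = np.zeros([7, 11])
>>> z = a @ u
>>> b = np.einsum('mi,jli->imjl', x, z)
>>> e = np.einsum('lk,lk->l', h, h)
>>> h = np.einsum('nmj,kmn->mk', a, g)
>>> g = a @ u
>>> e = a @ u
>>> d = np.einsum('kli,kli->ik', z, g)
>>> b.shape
(37, 7, 31, 5)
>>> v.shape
(31, 7)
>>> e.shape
(31, 5, 37)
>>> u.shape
(17, 37)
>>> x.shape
(7, 37)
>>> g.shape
(31, 5, 37)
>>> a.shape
(31, 5, 17)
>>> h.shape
(5, 37)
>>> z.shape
(31, 5, 37)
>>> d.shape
(37, 31)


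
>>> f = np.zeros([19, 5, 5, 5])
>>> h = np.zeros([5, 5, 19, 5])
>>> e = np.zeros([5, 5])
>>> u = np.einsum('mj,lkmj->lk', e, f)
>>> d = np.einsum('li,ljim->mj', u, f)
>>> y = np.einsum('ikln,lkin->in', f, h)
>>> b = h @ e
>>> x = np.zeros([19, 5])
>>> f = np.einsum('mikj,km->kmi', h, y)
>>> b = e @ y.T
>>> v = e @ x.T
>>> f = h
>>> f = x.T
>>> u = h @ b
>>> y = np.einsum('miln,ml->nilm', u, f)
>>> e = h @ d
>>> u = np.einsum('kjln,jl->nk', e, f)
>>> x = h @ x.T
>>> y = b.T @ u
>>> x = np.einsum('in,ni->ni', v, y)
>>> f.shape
(5, 19)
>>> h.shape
(5, 5, 19, 5)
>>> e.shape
(5, 5, 19, 5)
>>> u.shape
(5, 5)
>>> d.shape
(5, 5)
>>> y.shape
(19, 5)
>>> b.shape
(5, 19)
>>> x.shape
(19, 5)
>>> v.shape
(5, 19)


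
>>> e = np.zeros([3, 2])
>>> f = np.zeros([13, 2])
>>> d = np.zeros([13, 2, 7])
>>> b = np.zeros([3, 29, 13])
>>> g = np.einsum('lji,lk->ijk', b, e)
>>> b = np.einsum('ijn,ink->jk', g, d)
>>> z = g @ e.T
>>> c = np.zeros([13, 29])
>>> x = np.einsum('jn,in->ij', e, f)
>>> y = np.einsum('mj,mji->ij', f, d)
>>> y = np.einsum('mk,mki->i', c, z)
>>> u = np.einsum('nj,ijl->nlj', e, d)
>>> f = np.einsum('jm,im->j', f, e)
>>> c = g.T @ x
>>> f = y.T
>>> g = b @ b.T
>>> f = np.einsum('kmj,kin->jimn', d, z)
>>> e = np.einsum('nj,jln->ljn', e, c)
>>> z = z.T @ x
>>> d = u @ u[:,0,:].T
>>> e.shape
(29, 2, 3)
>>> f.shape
(7, 29, 2, 3)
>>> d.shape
(3, 7, 3)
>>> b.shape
(29, 7)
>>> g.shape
(29, 29)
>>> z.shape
(3, 29, 3)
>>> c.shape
(2, 29, 3)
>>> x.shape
(13, 3)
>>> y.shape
(3,)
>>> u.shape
(3, 7, 2)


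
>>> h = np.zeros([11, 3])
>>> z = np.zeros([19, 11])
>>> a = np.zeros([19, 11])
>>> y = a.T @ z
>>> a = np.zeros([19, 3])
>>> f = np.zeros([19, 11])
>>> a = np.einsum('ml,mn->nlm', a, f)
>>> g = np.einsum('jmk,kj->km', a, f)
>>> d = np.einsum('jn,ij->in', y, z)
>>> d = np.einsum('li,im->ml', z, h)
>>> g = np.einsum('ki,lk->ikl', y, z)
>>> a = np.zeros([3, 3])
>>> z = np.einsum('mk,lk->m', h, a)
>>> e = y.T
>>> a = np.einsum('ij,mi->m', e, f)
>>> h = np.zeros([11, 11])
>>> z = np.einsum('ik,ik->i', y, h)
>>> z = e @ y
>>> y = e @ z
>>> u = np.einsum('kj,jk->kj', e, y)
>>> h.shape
(11, 11)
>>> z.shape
(11, 11)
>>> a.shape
(19,)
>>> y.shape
(11, 11)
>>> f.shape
(19, 11)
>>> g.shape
(11, 11, 19)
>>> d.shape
(3, 19)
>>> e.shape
(11, 11)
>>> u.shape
(11, 11)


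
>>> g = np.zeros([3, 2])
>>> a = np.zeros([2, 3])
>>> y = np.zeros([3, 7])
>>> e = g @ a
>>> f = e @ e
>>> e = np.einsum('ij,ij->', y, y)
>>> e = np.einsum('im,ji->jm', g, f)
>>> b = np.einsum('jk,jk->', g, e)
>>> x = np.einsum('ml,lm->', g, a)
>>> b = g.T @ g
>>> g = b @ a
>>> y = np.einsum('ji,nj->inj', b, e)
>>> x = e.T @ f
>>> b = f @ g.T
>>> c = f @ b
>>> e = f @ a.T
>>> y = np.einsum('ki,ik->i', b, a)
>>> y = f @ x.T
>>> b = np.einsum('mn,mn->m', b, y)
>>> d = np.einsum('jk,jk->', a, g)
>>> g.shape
(2, 3)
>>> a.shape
(2, 3)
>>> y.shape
(3, 2)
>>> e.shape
(3, 2)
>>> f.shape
(3, 3)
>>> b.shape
(3,)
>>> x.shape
(2, 3)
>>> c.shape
(3, 2)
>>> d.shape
()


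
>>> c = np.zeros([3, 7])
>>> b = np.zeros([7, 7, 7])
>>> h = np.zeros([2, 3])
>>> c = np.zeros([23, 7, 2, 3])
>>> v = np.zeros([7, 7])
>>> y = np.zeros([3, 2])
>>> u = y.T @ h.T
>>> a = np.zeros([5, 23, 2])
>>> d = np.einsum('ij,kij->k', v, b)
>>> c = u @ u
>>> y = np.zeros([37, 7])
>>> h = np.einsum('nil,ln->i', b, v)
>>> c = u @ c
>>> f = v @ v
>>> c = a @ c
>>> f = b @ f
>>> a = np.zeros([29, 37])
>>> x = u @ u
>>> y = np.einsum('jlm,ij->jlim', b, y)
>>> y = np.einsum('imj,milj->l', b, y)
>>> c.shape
(5, 23, 2)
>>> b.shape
(7, 7, 7)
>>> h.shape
(7,)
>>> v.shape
(7, 7)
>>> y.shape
(37,)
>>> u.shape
(2, 2)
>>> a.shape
(29, 37)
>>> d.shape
(7,)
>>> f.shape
(7, 7, 7)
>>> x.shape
(2, 2)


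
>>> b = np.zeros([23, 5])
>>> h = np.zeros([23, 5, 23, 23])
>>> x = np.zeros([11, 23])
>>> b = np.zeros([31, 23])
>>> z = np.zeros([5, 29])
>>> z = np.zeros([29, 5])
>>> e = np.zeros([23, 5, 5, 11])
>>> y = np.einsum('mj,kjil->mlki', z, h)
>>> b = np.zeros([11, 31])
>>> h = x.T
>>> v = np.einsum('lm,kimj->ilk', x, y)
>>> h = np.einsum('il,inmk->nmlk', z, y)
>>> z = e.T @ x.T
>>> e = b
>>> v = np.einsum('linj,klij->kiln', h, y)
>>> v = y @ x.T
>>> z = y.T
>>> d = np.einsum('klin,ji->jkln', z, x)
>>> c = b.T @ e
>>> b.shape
(11, 31)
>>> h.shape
(23, 23, 5, 23)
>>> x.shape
(11, 23)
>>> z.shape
(23, 23, 23, 29)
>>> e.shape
(11, 31)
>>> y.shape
(29, 23, 23, 23)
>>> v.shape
(29, 23, 23, 11)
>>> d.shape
(11, 23, 23, 29)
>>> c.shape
(31, 31)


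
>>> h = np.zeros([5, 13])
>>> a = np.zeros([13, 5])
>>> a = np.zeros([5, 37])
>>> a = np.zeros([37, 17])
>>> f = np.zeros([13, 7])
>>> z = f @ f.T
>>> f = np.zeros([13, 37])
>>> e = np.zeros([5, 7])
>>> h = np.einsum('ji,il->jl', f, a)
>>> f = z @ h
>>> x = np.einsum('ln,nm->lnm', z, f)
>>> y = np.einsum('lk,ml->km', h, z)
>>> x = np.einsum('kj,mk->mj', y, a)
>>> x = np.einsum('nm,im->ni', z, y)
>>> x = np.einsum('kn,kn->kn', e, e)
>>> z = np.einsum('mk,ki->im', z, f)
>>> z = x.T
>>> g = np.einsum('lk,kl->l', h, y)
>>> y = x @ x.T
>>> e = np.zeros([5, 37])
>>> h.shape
(13, 17)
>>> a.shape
(37, 17)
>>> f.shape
(13, 17)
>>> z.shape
(7, 5)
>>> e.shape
(5, 37)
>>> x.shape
(5, 7)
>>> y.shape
(5, 5)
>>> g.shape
(13,)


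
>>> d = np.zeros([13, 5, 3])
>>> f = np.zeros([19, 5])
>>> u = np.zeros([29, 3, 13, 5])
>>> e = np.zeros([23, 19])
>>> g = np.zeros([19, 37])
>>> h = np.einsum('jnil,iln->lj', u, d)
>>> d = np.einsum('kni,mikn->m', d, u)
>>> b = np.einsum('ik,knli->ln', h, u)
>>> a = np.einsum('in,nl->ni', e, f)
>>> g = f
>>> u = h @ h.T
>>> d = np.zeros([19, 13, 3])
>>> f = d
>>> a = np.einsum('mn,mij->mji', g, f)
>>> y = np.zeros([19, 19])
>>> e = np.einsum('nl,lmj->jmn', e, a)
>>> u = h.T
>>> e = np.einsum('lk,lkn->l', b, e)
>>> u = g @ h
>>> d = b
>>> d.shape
(13, 3)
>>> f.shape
(19, 13, 3)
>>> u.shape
(19, 29)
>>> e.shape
(13,)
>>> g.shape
(19, 5)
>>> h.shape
(5, 29)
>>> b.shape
(13, 3)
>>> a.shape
(19, 3, 13)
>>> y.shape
(19, 19)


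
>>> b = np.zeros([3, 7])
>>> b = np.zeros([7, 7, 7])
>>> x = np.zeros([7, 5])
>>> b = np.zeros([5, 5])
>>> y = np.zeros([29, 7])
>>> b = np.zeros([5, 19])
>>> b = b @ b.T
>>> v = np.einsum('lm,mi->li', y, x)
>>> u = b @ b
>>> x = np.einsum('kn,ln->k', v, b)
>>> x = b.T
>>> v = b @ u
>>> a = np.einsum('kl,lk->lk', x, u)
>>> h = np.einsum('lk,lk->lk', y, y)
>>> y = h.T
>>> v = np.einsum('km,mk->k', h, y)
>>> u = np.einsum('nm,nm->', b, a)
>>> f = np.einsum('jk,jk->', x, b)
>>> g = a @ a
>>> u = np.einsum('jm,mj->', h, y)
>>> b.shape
(5, 5)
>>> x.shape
(5, 5)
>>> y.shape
(7, 29)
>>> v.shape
(29,)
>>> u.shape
()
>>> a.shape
(5, 5)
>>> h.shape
(29, 7)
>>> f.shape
()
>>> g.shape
(5, 5)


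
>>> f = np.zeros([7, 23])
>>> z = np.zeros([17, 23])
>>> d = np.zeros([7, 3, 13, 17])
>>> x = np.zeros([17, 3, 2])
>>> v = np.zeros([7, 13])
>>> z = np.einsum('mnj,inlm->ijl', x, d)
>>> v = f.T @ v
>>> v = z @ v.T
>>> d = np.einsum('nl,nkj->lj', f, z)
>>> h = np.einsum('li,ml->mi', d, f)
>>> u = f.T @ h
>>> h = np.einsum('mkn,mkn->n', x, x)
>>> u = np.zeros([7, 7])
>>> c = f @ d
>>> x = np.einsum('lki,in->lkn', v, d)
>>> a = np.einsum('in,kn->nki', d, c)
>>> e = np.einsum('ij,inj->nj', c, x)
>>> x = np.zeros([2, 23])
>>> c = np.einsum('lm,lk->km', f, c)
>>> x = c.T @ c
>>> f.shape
(7, 23)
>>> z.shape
(7, 2, 13)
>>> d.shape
(23, 13)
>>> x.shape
(23, 23)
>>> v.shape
(7, 2, 23)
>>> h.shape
(2,)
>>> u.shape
(7, 7)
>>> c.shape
(13, 23)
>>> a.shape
(13, 7, 23)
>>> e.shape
(2, 13)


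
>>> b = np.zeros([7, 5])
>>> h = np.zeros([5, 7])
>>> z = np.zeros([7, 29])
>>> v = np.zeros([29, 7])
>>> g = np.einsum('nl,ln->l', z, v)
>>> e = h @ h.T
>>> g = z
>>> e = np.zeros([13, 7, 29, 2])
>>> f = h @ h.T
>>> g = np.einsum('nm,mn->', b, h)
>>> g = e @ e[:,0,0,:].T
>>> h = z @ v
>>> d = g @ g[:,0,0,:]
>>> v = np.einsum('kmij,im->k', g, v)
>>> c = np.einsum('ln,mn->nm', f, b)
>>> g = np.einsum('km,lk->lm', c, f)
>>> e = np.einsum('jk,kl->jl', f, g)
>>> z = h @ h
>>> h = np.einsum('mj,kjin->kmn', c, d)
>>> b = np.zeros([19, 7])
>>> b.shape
(19, 7)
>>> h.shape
(13, 5, 13)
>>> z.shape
(7, 7)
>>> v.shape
(13,)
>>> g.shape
(5, 7)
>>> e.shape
(5, 7)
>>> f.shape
(5, 5)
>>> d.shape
(13, 7, 29, 13)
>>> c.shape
(5, 7)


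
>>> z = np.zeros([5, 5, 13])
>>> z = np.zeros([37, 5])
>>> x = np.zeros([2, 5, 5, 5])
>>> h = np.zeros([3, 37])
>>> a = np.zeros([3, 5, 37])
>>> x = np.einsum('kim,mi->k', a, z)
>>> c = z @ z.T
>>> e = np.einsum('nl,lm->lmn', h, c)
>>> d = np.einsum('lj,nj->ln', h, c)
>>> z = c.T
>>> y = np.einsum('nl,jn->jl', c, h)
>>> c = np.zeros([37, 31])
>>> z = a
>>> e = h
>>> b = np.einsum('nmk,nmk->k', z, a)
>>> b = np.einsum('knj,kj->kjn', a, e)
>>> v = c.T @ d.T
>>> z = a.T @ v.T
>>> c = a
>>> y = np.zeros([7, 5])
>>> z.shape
(37, 5, 31)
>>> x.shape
(3,)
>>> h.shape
(3, 37)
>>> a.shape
(3, 5, 37)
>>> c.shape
(3, 5, 37)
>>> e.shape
(3, 37)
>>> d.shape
(3, 37)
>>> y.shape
(7, 5)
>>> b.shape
(3, 37, 5)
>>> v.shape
(31, 3)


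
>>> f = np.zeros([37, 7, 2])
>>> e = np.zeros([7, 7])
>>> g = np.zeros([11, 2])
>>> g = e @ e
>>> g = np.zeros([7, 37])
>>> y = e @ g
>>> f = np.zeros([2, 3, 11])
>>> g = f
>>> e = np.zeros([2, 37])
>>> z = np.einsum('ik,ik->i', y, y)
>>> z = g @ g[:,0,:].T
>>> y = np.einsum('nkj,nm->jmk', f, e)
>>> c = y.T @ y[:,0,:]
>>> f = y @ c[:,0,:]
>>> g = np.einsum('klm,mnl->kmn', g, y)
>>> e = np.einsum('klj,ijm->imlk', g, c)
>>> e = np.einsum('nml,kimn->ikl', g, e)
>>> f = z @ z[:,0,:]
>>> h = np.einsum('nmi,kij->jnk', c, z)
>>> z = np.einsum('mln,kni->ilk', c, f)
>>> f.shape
(2, 3, 2)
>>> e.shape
(3, 3, 37)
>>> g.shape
(2, 11, 37)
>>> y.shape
(11, 37, 3)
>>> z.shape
(2, 37, 2)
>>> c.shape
(3, 37, 3)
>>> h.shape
(2, 3, 2)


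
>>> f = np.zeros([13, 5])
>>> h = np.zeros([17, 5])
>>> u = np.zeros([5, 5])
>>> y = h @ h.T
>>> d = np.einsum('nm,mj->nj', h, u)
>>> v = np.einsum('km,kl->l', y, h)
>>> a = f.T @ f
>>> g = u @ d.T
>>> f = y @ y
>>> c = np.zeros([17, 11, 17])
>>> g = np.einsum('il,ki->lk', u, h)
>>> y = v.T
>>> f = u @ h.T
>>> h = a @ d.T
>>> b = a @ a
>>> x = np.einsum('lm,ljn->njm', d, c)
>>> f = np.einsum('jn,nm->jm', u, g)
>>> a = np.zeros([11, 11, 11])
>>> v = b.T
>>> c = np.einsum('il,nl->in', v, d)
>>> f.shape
(5, 17)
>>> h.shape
(5, 17)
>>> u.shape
(5, 5)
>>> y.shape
(5,)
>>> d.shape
(17, 5)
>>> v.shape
(5, 5)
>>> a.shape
(11, 11, 11)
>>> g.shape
(5, 17)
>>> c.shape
(5, 17)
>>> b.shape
(5, 5)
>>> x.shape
(17, 11, 5)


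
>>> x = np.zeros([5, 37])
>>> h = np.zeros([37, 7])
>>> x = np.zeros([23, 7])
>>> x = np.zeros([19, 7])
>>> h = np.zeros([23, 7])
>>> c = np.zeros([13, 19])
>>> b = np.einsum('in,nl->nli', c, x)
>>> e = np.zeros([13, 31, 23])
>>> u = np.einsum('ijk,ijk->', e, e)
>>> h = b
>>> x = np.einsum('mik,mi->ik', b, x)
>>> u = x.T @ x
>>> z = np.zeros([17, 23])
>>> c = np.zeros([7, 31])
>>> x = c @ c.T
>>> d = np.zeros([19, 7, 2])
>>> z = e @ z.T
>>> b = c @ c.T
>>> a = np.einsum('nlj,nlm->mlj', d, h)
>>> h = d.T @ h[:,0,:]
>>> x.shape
(7, 7)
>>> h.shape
(2, 7, 13)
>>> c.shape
(7, 31)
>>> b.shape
(7, 7)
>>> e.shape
(13, 31, 23)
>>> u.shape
(13, 13)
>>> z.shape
(13, 31, 17)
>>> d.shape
(19, 7, 2)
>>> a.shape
(13, 7, 2)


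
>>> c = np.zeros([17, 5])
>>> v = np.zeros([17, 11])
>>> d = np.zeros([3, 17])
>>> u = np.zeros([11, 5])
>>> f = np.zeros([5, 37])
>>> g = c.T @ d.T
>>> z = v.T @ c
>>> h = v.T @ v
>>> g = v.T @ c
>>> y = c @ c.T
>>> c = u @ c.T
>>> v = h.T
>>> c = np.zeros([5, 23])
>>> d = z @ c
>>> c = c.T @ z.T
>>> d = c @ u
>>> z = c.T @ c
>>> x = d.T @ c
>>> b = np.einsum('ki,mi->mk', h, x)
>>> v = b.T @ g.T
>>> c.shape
(23, 11)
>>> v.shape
(11, 11)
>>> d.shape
(23, 5)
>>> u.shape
(11, 5)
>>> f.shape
(5, 37)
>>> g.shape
(11, 5)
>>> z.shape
(11, 11)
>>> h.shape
(11, 11)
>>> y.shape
(17, 17)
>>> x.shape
(5, 11)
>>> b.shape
(5, 11)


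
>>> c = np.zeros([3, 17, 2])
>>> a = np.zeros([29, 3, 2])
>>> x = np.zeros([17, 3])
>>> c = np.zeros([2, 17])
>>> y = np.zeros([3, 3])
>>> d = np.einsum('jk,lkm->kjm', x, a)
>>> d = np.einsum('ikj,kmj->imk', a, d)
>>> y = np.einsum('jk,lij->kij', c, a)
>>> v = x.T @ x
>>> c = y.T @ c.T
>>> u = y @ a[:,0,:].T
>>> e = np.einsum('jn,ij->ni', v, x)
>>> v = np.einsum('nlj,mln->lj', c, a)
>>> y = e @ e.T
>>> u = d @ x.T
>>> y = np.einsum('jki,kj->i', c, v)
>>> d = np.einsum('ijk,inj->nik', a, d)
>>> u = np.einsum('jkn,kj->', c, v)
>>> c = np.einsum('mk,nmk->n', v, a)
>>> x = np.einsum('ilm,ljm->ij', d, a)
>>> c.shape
(29,)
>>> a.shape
(29, 3, 2)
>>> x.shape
(17, 3)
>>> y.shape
(2,)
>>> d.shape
(17, 29, 2)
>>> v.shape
(3, 2)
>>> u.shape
()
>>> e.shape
(3, 17)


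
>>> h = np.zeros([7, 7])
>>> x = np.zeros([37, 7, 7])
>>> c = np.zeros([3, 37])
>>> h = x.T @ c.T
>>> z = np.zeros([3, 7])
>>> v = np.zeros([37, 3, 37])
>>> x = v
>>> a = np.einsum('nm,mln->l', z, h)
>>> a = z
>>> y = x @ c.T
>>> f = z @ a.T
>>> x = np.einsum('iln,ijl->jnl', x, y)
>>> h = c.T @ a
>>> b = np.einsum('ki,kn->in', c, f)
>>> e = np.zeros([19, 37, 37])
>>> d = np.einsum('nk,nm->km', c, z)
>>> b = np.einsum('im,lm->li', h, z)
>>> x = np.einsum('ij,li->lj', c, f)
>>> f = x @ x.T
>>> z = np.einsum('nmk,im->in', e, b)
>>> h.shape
(37, 7)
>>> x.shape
(3, 37)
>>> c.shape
(3, 37)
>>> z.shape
(3, 19)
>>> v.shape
(37, 3, 37)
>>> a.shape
(3, 7)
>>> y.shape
(37, 3, 3)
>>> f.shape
(3, 3)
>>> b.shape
(3, 37)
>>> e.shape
(19, 37, 37)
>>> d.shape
(37, 7)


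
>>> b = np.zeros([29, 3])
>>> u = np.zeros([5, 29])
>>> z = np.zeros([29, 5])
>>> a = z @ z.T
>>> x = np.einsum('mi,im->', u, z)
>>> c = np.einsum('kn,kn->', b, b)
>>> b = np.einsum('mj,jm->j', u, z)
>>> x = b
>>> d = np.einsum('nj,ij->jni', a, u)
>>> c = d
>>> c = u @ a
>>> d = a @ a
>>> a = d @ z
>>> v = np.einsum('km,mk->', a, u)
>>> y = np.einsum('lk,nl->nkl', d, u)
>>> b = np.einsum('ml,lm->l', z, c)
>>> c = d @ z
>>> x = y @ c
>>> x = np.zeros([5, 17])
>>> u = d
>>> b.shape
(5,)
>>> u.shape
(29, 29)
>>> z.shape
(29, 5)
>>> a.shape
(29, 5)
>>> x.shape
(5, 17)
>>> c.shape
(29, 5)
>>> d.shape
(29, 29)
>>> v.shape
()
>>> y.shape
(5, 29, 29)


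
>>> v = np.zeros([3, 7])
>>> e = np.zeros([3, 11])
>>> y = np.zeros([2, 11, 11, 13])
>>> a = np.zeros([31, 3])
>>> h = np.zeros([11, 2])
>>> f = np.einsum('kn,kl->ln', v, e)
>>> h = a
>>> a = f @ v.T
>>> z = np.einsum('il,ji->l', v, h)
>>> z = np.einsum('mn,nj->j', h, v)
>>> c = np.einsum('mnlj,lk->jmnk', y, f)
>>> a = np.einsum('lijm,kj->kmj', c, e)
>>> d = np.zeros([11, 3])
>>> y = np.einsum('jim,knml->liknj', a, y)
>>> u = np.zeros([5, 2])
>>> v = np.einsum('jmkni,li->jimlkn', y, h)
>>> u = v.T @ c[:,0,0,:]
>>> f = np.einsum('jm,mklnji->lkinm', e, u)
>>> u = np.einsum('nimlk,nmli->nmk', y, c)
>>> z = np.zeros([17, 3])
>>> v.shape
(13, 3, 7, 31, 2, 11)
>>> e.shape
(3, 11)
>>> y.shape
(13, 7, 2, 11, 3)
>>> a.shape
(3, 7, 11)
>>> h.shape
(31, 3)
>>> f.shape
(31, 2, 7, 7, 11)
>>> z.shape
(17, 3)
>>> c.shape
(13, 2, 11, 7)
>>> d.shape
(11, 3)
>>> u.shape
(13, 2, 3)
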